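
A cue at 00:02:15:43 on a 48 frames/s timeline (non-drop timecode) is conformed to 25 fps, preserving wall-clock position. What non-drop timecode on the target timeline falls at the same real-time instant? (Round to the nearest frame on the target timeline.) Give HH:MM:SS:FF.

00:02:15:22

Source frame index: (0×3600 + 2×60 + 15) × 48 + 43 = 6523.
Real time: 6523 / (48) = 6523/48 s.
Target frame: (6523/48) × (25) = 163075/48 ≈ 3397.396 → 3397.
At 25 labels/s: frame 3397 → 00:02:15:22.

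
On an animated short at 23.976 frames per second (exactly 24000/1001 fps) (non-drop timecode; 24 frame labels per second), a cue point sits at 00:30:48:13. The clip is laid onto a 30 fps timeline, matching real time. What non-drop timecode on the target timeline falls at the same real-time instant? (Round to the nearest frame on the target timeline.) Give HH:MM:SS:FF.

Source frame index: (0×3600 + 30×60 + 48) × 24 + 13 = 44365.
Real time: 44365 / (24000/1001) = 8881873/4800 s.
Target frame: (8881873/4800) × (30) = 8881873/160 ≈ 55511.706 → 55512.
At 30 labels/s: frame 55512 → 00:30:50:12.

00:30:50:12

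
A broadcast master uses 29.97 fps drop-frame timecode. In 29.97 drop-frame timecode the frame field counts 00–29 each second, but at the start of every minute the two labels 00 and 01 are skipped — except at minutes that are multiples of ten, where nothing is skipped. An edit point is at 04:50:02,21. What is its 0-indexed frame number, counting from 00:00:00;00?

Complete 10-minute blocks: 29, each 17982 frames → 521478.
Remaining 0 whole minutes in the current block: 0 frames.
Within the current minute: 2 × 30 + 21 = 81. Total = 521478 + 0 + 81 = 521559.

521559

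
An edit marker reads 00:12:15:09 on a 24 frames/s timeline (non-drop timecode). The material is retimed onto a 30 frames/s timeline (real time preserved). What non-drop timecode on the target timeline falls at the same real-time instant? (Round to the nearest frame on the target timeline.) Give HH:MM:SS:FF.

Source frame index: (0×3600 + 12×60 + 15) × 24 + 9 = 17649.
Real time: 17649 / (24) = 5883/8 s.
Target frame: (5883/8) × (30) = 88245/4 ≈ 22061.250 → 22061.
At 30 labels/s: frame 22061 → 00:12:15:11.

00:12:15:11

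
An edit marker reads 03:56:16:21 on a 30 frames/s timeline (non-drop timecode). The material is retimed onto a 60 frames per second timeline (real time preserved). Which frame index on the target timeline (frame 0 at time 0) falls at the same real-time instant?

frame 850602

Source frame index: (3×3600 + 56×60 + 16) × 30 + 21 = 425301.
Real time: 425301 / (30) = 141767/10 s.
Target frame: (141767/10) × (60) = 850602.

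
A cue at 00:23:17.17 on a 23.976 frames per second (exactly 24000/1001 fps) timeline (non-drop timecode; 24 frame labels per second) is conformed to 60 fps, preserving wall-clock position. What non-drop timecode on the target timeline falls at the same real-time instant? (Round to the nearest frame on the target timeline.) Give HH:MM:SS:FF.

Source frame index: (0×3600 + 23×60 + 17) × 24 + 17 = 33545.
Real time: 33545 / (24000/1001) = 6715709/4800 s.
Target frame: (6715709/4800) × (60) = 6715709/80 ≈ 83946.363 → 83946.
At 60 labels/s: frame 83946 → 00:23:19:06.

00:23:19:06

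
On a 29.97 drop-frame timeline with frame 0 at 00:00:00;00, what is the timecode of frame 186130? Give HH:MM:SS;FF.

Each 10-minute DF block holds 10 × 60 × 30 − 9 × 2 = 17982 frames. 186130 ÷ 17982 → 10 full blocks, remainder 6310.
Within the partial block the first minute is 1800 frames and each further minute 1798, so 3 further minute boundaries passed. Total skipped labels = 18 × 10 + 2 × 3 = 186.
Non-drop label index = 186130 + 186 = 186316; at 30 labels/s that is 01:43:30:16, i.e. DF 01:43:30;16.

01:43:30;16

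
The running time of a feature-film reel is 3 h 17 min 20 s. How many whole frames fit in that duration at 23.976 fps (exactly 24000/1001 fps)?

3 h 17 min 20 s = 11840 s.
Frames = 11840 × 24000/1001 = 284160000/1001 ≈ 283876.1239.
Complete frames: 283876.

283876 frames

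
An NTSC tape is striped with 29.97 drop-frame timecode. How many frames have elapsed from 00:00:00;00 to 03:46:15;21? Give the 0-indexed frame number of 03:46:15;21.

Complete 10-minute blocks: 22, each 17982 frames → 395604.
Remaining 6 whole minutes in the current block: 1800 + 5 × 1798 = 10790 frames.
Within the current minute: 15 × 30 + 21 − 2 = 469 (labels ;00/;01 skipped at this minute). Total = 395604 + 10790 + 469 = 406863.

406863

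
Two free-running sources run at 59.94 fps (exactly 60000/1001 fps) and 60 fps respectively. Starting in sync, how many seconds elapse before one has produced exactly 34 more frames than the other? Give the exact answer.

17017/30 seconds

The gap grows by |60 − 60000/1001| = 60/1001 frames per second.
Time for a 34-frame gap: 34 ÷ (60/1001) = 17017/30 s.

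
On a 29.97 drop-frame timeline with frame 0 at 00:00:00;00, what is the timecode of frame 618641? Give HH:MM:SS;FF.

05:44:02;01

Ten DF minutes hold 17982 frames, so frame 618641 lies in block 34 (frames 611388–629369) with 7253 frames into that block.
The block's first minute is 1800 frames and the rest 1798 each; 7253 frames reaches minute 4, so 34 × 18 + 4 × 2 = 620 labels have been skipped so far.
Adding those back, label number 618641 + 620 = 619261 at 30 labels/s is 20642 s + 1 f = 5 h 44 min 2 s frame 1, i.e. 05:44:02;01.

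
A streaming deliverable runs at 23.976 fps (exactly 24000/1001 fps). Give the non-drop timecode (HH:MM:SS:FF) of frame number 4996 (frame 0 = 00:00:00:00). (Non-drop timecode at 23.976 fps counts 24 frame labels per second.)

4996 ÷ 24 = 208 full seconds, remainder 4 frames.
208 s = 0 h 3 min 28 s.
Timecode: 00:03:28:04.

00:03:28:04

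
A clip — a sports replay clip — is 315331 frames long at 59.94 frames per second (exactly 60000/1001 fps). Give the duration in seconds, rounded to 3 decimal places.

Running time = 315331 × 1001/60000 = 315646331/60000 s ≈ 5260.772 s.

5260.772 seconds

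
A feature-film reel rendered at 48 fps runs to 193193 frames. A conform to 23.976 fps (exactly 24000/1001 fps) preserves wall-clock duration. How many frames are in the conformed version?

96500 frames

Target frames = source frames × (target rate / source rate) = 193193 × (24000/1001)/(48) = 193193 × 500/1001 = 96500.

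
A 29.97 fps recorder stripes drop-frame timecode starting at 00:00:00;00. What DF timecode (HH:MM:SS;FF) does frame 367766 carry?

Each 10-minute DF block holds 10 × 60 × 30 − 9 × 2 = 17982 frames. 367766 ÷ 17982 → 20 full blocks, remainder 8126.
Within the partial block the first minute is 1800 frames and each further minute 1798, so 4 further minute boundaries passed. Total skipped labels = 18 × 20 + 2 × 4 = 368.
Non-drop label index = 367766 + 368 = 368134; at 30 labels/s that is 03:24:31:04, i.e. DF 03:24:31;04.

03:24:31;04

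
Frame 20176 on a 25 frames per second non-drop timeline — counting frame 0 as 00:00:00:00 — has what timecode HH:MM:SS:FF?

00:13:27:01

20176 ÷ 25 = 807 full seconds, remainder 1 frame.
807 s = 0 h 13 min 27 s.
Timecode: 00:13:27:01.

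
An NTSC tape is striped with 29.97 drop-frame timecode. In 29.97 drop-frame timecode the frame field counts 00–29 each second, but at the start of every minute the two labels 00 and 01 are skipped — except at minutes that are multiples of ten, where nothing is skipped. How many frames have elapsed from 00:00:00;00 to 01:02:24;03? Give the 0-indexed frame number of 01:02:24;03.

Complete 10-minute blocks: 6, each 17982 frames → 107892.
Remaining 2 whole minutes in the current block: 1800 + 1 × 1798 = 3598 frames.
Within the current minute: 24 × 30 + 3 − 2 = 721 (labels ;00/;01 skipped at this minute). Total = 107892 + 3598 + 721 = 112211.

112211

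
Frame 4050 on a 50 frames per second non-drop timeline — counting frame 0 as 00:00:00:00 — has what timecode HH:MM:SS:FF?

4050 ÷ 50 = 81 full seconds, remainder 0 frames.
81 s = 0 h 1 min 21 s.
Timecode: 00:01:21:00.

00:01:21:00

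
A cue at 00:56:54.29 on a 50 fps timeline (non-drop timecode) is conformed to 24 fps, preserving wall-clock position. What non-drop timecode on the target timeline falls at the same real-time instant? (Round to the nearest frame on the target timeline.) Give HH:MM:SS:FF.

00:56:54:14

Source frame index: (0×3600 + 56×60 + 54) × 50 + 29 = 170729.
Real time: 170729 / (50) = 170729/50 s.
Target frame: (170729/50) × (24) = 2048748/25 ≈ 81949.920 → 81950.
At 24 labels/s: frame 81950 → 00:56:54:14.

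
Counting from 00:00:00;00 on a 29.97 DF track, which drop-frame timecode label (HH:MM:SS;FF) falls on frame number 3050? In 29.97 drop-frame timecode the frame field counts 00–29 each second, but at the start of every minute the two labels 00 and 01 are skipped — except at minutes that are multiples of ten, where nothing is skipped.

Ten DF minutes hold 17982 frames, so frame 3050 lies in block 0 (frames 0–17981) with 3050 frames into that block.
The block's first minute is 1800 frames and the rest 1798 each; 3050 frames reaches minute 1, so 0 × 18 + 1 × 2 = 2 labels have been skipped so far.
Adding those back, label number 3050 + 2 = 3052 at 30 labels/s is 101 s + 22 f = 0 h 1 min 41 s frame 22, i.e. 00:01:41;22.

00:01:41;22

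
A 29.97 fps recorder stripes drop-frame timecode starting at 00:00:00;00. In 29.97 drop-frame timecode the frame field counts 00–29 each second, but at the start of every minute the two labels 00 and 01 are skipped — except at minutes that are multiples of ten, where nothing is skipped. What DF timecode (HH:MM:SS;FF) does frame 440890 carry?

04:05:11;02

Each 10-minute DF block holds 10 × 60 × 30 − 9 × 2 = 17982 frames. 440890 ÷ 17982 → 24 full blocks, remainder 9322.
Within the partial block the first minute is 1800 frames and each further minute 1798, so 5 further minute boundaries passed. Total skipped labels = 18 × 24 + 2 × 5 = 442.
Non-drop label index = 440890 + 442 = 441332; at 30 labels/s that is 04:05:11:02, i.e. DF 04:05:11;02.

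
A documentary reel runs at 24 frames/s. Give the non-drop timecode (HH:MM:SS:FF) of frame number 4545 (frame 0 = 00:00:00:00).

4545 ÷ 24 = 189 full seconds, remainder 9 frames.
189 s = 0 h 3 min 9 s.
Timecode: 00:03:09:09.

00:03:09:09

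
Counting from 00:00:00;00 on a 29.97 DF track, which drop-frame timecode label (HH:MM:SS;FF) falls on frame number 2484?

Ten DF minutes hold 17982 frames, so frame 2484 lies in block 0 (frames 0–17981) with 2484 frames into that block.
The block's first minute is 1800 frames and the rest 1798 each; 2484 frames reaches minute 1, so 0 × 18 + 1 × 2 = 2 labels have been skipped so far.
Adding those back, label number 2484 + 2 = 2486 at 30 labels/s is 82 s + 26 f = 0 h 1 min 22 s frame 26, i.e. 00:01:22;26.

00:01:22;26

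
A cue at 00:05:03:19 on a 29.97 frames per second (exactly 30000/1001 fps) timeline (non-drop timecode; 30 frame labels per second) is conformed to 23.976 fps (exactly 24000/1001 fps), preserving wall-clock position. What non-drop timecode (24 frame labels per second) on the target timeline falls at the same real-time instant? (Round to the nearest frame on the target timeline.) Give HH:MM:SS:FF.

Source frame index: (0×3600 + 5×60 + 3) × 30 + 19 = 9109.
Real time: 9109 / (30000/1001) = 9118109/30000 s.
Target frame: (9118109/30000) × (24000/1001) = 36436/5 ≈ 7287.200 → 7287.
At 24 labels/s: frame 7287 → 00:05:03:15.

00:05:03:15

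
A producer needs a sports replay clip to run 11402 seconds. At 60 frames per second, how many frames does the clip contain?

684120 frames

Frames = 11402 × 60 = 684120.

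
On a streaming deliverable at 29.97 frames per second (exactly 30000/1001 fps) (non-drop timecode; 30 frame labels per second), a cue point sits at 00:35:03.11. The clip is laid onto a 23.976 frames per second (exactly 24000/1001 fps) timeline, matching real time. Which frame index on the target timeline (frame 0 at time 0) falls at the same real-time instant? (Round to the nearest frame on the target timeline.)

frame 50481

Source frame index: (0×3600 + 35×60 + 3) × 30 + 11 = 63101.
Real time: 63101 / (30000/1001) = 63164101/30000 s.
Target frame: (63164101/30000) × (24000/1001) = 252404/5 ≈ 50480.800 → 50481.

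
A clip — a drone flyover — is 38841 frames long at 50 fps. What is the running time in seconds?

776.82 seconds

Running time = 38841 / (50) = 776.82 s.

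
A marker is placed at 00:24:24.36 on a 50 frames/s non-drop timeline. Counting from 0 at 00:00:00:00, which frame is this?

frame 73236

Total seconds to the label: (0 × 3600 + 24 × 60 + 24) = 1464.
Frame index = 1464 × 50 + 36 = 73236.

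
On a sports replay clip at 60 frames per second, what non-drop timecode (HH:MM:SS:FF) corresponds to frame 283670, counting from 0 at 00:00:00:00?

01:18:47:50

283670 ÷ 60 = 4727 full seconds, remainder 50 frames.
4727 s = 1 h 18 min 47 s.
Timecode: 01:18:47:50.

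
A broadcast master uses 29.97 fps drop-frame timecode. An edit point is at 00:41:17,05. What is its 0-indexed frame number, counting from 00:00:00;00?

74241

Complete 10-minute blocks: 4, each 17982 frames → 71928.
Remaining 1 whole minute in the current block: 1800 + 0 × 1798 = 1800 frames.
Within the current minute: 17 × 30 + 5 − 2 = 513 (labels ;00/;01 skipped at this minute). Total = 71928 + 1800 + 513 = 74241.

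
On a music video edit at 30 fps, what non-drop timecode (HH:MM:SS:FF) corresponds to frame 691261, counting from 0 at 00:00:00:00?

691261 ÷ 30 = 23042 full seconds, remainder 1 frame.
23042 s = 6 h 24 min 2 s.
Timecode: 06:24:02:01.

06:24:02:01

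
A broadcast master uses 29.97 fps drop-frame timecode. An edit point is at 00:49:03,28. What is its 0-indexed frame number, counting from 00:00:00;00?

As if non-drop at 30 labels/s: (0 × 3600 + 49 × 60 + 3) × 30 + 28 = 88318.
Minute boundaries passed: 49; those not divisible by 10: 49 − 4 = 45; dropped labels = 2 × 45 = 90.
Actual frame index = 88318 − 90 = 88228.

88228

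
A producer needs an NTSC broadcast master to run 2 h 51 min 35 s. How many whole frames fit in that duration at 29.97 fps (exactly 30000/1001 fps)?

2 h 51 min 35 s = 10295 s.
Frames = 10295 × 30000/1001 = 308850000/1001 ≈ 308541.4585.
Complete frames: 308541.

308541 frames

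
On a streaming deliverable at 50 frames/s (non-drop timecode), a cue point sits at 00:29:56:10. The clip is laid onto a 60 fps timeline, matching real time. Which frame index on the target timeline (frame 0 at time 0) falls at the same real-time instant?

frame 107772

Source frame index: (0×3600 + 29×60 + 56) × 50 + 10 = 89810.
Real time: 89810 / (50) = 8981/5 s.
Target frame: (8981/5) × (60) = 107772.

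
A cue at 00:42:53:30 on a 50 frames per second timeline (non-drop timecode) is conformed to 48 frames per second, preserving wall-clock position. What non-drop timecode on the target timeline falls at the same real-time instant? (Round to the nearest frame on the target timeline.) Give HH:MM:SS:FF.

Source frame index: (0×3600 + 42×60 + 53) × 50 + 30 = 128680.
Real time: 128680 / (50) = 12868/5 s.
Target frame: (12868/5) × (48) = 617664/5 ≈ 123532.800 → 123533.
At 48 labels/s: frame 123533 → 00:42:53:29.

00:42:53:29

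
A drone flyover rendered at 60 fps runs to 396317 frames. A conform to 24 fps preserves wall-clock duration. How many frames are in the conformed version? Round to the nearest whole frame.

158527 frames

Frames at target rate = 396317 × (24) / (60) = 792634/5 ≈ 158526.800.
Nearest whole frame: 158527.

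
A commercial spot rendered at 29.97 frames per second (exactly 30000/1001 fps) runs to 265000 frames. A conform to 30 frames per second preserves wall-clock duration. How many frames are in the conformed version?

265265 frames

Target frames = source frames × (target rate / source rate) = 265000 × (30)/(30000/1001) = 265000 × 1001/1000 = 265265.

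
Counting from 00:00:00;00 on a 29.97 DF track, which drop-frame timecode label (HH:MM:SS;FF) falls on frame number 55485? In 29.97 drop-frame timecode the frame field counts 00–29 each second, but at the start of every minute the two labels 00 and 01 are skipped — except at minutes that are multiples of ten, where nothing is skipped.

00:30:51;09

Each 10-minute DF block holds 10 × 60 × 30 − 9 × 2 = 17982 frames. 55485 ÷ 17982 → 3 full blocks, remainder 1539.
Within the partial block the first minute is 1800 frames and each further minute 1798, so 0 further minute boundaries passed. Total skipped labels = 18 × 3 + 2 × 0 = 54.
Non-drop label index = 55485 + 54 = 55539; at 30 labels/s that is 00:30:51:09, i.e. DF 00:30:51;09.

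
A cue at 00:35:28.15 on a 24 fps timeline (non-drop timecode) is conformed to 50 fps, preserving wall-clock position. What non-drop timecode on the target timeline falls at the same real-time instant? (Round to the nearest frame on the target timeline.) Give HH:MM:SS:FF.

00:35:28:31

Source frame index: (0×3600 + 35×60 + 28) × 24 + 15 = 51087.
Real time: 51087 / (24) = 17029/8 s.
Target frame: (17029/8) × (50) = 425725/4 ≈ 106431.250 → 106431.
At 50 labels/s: frame 106431 → 00:35:28:31.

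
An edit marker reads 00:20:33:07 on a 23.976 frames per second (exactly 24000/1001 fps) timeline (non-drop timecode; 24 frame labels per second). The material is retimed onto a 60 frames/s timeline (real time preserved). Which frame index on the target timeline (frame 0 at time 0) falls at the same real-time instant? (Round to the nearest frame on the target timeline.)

Source frame index: (0×3600 + 20×60 + 33) × 24 + 7 = 29599.
Real time: 29599 / (24000/1001) = 29628599/24000 s.
Target frame: (29628599/24000) × (60) = 29628599/400 ≈ 74071.497 → 74071.

frame 74071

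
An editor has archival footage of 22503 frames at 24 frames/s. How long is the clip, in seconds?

937.625 seconds

Running time = 22503 / (24) = 937.625 s.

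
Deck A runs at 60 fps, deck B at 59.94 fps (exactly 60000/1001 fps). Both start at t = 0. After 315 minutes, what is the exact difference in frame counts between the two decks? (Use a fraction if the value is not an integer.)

315 min = 18900 s.
A emits 60 × 18900 = 1134000 frames; B emits 60000/1001 × 18900 = 162000000/143.
Difference = 162000/143 frames (≈ 1132.8671); B is behind A.

162000/143 frames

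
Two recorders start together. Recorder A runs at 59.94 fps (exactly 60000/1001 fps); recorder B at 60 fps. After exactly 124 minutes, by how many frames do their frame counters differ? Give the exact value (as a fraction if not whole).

124 min = 7440 s.
A emits 60000/1001 × 7440 = 446400000/1001 frames; B emits 60 × 7440 = 446400.
Difference = 446400/1001 frames (≈ 445.9540); B is ahead of A.

446400/1001 frames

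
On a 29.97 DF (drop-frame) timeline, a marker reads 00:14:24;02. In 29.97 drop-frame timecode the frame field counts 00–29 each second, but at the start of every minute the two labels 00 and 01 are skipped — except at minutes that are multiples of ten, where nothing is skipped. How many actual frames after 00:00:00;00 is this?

As if non-drop at 30 labels/s: (0 × 3600 + 14 × 60 + 24) × 30 + 2 = 25922.
Minute boundaries passed: 14; those not divisible by 10: 14 − 1 = 13; dropped labels = 2 × 13 = 26.
Actual frame index = 25922 − 26 = 25896.

25896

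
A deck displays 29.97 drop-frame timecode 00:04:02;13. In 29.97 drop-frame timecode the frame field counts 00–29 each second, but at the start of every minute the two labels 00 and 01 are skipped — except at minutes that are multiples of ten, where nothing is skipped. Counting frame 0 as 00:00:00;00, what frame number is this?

Complete 10-minute blocks: 0, each 17982 frames → 0.
Remaining 4 whole minutes in the current block: 1800 + 3 × 1798 = 7194 frames.
Within the current minute: 2 × 30 + 13 − 2 = 71 (labels ;00/;01 skipped at this minute). Total = 0 + 7194 + 71 = 7265.

7265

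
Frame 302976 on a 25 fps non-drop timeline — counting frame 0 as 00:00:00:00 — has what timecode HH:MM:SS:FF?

302976 ÷ 25 = 12119 full seconds, remainder 1 frame.
12119 s = 3 h 21 min 59 s.
Timecode: 03:21:59:01.

03:21:59:01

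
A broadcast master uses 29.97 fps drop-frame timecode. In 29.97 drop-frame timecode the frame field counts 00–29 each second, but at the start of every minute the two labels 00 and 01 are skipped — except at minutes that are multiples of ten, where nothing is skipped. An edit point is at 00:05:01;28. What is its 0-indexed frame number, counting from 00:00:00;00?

9048

As if non-drop at 30 labels/s: (0 × 3600 + 5 × 60 + 1) × 30 + 28 = 9058.
Minute boundaries passed: 5; those not divisible by 10: 5 − 0 = 5; dropped labels = 2 × 5 = 10.
Actual frame index = 9058 − 10 = 9048.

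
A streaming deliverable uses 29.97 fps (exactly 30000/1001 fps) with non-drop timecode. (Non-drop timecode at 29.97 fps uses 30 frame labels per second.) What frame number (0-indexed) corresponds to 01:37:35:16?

Total seconds to the label: (1 × 3600 + 37 × 60 + 35) = 5855.
Frame index = 5855 × 30 + 16 = 175666.

175666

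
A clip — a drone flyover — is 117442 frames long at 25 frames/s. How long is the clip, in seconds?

Running time = 117442 / (25) = 4697.68 s.

4697.68 seconds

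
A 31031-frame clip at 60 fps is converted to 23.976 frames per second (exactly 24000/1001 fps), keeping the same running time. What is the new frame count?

Target frames = source frames × (target rate / source rate) = 31031 × (24000/1001)/(60) = 31031 × 400/1001 = 12400.

12400 frames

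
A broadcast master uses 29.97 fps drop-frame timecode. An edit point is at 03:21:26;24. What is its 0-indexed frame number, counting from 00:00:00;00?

362242

Complete 10-minute blocks: 20, each 17982 frames → 359640.
Remaining 1 whole minute in the current block: 1800 + 0 × 1798 = 1800 frames.
Within the current minute: 26 × 30 + 24 − 2 = 802 (labels ;00/;01 skipped at this minute). Total = 359640 + 1800 + 802 = 362242.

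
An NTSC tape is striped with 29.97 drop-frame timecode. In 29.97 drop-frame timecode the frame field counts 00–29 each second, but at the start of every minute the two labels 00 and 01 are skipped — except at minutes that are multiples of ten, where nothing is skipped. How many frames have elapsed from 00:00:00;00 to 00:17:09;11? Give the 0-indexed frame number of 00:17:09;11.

30849

As if non-drop at 30 labels/s: (0 × 3600 + 17 × 60 + 9) × 30 + 11 = 30881.
Minute boundaries passed: 17; those not divisible by 10: 17 − 1 = 16; dropped labels = 2 × 16 = 32.
Actual frame index = 30881 − 32 = 30849.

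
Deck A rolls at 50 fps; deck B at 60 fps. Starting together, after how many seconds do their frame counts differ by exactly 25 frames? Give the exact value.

The gap grows by |60 − 50| = 10 frames per second.
Time for a 25-frame gap: 25 ÷ (10) = 2.5 s.

2.5 seconds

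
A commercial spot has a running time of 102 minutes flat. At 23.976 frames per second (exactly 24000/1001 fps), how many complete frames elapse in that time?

102 min = 6120 s.
Frames = 6120 × 24000/1001 = 146880000/1001 ≈ 146733.2667.
Complete frames: 146733.

146733 frames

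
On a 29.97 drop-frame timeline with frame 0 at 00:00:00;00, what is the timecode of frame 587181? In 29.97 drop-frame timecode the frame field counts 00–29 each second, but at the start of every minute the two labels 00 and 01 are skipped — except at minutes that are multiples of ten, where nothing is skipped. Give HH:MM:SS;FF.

05:26:32;09

Ten DF minutes hold 17982 frames, so frame 587181 lies in block 32 (frames 575424–593405) with 11757 frames into that block.
The block's first minute is 1800 frames and the rest 1798 each; 11757 frames reaches minute 6, so 32 × 18 + 6 × 2 = 588 labels have been skipped so far.
Adding those back, label number 587181 + 588 = 587769 at 30 labels/s is 19592 s + 9 f = 5 h 26 min 32 s frame 9, i.e. 05:26:32;09.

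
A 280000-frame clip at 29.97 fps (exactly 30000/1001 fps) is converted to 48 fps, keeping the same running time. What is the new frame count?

Target frames = source frames × (target rate / source rate) = 280000 × (48)/(30000/1001) = 280000 × 1001/625 = 448448.

448448 frames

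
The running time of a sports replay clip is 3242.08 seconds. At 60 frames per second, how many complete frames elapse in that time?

194524 frames

Frames = 3242.08 × 60 = 972624/5 ≈ 194524.8000.
Complete frames: 194524.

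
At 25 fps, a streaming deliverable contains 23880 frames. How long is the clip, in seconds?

955.2 seconds

Running time = 23880 / (25) = 955.2 s.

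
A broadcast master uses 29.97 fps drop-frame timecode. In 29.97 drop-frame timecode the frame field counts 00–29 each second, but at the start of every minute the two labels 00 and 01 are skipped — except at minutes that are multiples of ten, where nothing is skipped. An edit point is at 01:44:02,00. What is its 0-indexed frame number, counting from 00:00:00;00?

As if non-drop at 30 labels/s: (1 × 3600 + 44 × 60 + 2) × 30 + 0 = 187260.
Minute boundaries passed: 104; those not divisible by 10: 104 − 10 = 94; dropped labels = 2 × 94 = 188.
Actual frame index = 187260 − 188 = 187072.

187072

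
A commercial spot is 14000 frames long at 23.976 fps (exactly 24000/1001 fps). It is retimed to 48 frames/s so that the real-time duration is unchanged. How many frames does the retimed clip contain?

28028 frames

Target frames = source frames × (target rate / source rate) = 14000 × (48)/(24000/1001) = 14000 × 1001/500 = 28028.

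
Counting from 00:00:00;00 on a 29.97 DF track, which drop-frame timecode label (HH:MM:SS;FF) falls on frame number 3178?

00:01:46;00

Ten DF minutes hold 17982 frames, so frame 3178 lies in block 0 (frames 0–17981) with 3178 frames into that block.
The block's first minute is 1800 frames and the rest 1798 each; 3178 frames reaches minute 1, so 0 × 18 + 1 × 2 = 2 labels have been skipped so far.
Adding those back, label number 3178 + 2 = 3180 at 30 labels/s is 106 s + 0 f = 0 h 1 min 46 s frame 0, i.e. 00:01:46;00.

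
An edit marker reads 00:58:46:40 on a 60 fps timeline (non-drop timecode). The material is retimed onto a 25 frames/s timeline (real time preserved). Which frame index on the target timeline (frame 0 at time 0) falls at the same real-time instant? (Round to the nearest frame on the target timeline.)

frame 88167

Source frame index: (0×3600 + 58×60 + 46) × 60 + 40 = 211600.
Real time: 211600 / (60) = 10580/3 s.
Target frame: (10580/3) × (25) = 264500/3 ≈ 88166.667 → 88167.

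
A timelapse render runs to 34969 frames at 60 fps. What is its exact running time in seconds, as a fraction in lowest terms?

34969/60 seconds

Running time = 34969 ÷ (60) = 34969 × 1/60 = 34969/60 s.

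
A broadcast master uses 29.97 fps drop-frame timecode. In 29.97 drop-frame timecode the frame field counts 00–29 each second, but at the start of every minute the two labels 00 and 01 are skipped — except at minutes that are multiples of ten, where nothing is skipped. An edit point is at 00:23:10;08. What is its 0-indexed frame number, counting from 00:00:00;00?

Complete 10-minute blocks: 2, each 17982 frames → 35964.
Remaining 3 whole minutes in the current block: 1800 + 2 × 1798 = 5396 frames.
Within the current minute: 10 × 30 + 8 − 2 = 306 (labels ;00/;01 skipped at this minute). Total = 35964 + 5396 + 306 = 41666.

41666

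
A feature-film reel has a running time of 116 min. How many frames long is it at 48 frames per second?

116 min = 6960 s.
Frames = 6960 × 48 = 334080.

334080 frames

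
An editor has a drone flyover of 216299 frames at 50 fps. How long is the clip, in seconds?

Running time = 216299 / (50) = 4325.98 s.

4325.98 seconds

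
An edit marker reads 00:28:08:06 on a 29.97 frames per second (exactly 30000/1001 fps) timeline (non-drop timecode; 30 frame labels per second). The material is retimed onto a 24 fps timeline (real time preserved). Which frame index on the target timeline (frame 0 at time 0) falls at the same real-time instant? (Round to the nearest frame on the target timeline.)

Source frame index: (0×3600 + 28×60 + 8) × 30 + 6 = 50646.
Real time: 50646 / (30000/1001) = 8449441/5000 s.
Target frame: (8449441/5000) × (24) = 25348323/625 ≈ 40557.317 → 40557.

frame 40557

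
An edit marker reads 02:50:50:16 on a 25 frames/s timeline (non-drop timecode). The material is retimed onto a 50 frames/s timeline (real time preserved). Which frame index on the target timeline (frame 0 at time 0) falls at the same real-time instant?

Source frame index: (2×3600 + 50×60 + 50) × 25 + 16 = 256266.
Real time: 256266 / (25) = 256266/25 s.
Target frame: (256266/25) × (50) = 512532.

frame 512532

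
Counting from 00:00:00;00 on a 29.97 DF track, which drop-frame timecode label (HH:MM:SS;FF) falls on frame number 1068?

00:00:35;18

Each 10-minute DF block holds 10 × 60 × 30 − 9 × 2 = 17982 frames. 1068 ÷ 17982 → 0 full blocks, remainder 1068.
Within the partial block the first minute is 1800 frames and each further minute 1798, so 0 further minute boundaries passed. Total skipped labels = 18 × 0 + 2 × 0 = 0.
Non-drop label index = 1068 + 0 = 1068; at 30 labels/s that is 00:00:35:18, i.e. DF 00:00:35;18.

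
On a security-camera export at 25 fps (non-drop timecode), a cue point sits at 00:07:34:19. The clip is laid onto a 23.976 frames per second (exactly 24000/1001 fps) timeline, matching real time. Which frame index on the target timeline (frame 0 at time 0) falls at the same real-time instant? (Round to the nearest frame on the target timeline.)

Source frame index: (0×3600 + 7×60 + 34) × 25 + 19 = 11369.
Real time: 11369 / (25) = 11369/25 s.
Target frame: (11369/25) × (24000/1001) = 10914240/1001 ≈ 10903.337 → 10903.

frame 10903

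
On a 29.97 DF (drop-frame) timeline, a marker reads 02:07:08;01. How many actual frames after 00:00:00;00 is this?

Complete 10-minute blocks: 12, each 17982 frames → 215784.
Remaining 7 whole minutes in the current block: 1800 + 6 × 1798 = 12588 frames.
Within the current minute: 8 × 30 + 1 − 2 = 239 (labels ;00/;01 skipped at this minute). Total = 215784 + 12588 + 239 = 228611.

228611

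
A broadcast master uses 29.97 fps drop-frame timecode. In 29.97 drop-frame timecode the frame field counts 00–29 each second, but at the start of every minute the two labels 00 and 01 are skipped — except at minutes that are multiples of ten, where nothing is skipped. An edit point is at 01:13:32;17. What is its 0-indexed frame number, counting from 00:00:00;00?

As if non-drop at 30 labels/s: (1 × 3600 + 13 × 60 + 32) × 30 + 17 = 132377.
Minute boundaries passed: 73; those not divisible by 10: 73 − 7 = 66; dropped labels = 2 × 66 = 132.
Actual frame index = 132377 − 132 = 132245.

132245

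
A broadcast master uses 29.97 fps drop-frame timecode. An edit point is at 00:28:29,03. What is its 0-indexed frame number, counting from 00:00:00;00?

51221

Complete 10-minute blocks: 2, each 17982 frames → 35964.
Remaining 8 whole minutes in the current block: 1800 + 7 × 1798 = 14386 frames.
Within the current minute: 29 × 30 + 3 − 2 = 871 (labels ;00/;01 skipped at this minute). Total = 35964 + 14386 + 871 = 51221.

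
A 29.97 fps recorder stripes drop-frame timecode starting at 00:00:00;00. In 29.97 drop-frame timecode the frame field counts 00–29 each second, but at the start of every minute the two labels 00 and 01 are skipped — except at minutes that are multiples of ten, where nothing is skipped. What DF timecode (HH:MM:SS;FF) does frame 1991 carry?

Each 10-minute DF block holds 10 × 60 × 30 − 9 × 2 = 17982 frames. 1991 ÷ 17982 → 0 full blocks, remainder 1991.
Within the partial block the first minute is 1800 frames and each further minute 1798, so 1 further minute boundary passed. Total skipped labels = 18 × 0 + 2 × 1 = 2.
Non-drop label index = 1991 + 2 = 1993; at 30 labels/s that is 00:01:06:13, i.e. DF 00:01:06;13.

00:01:06;13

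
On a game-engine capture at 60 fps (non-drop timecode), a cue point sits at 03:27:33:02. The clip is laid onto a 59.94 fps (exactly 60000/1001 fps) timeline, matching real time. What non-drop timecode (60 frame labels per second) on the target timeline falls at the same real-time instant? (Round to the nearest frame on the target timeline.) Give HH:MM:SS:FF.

03:27:20:36

Source frame index: (3×3600 + 27×60 + 33) × 60 + 2 = 747182.
Real time: 747182 / (60) = 373591/30 s.
Target frame: (373591/30) × (60000/1001) = 747182000/1001 ≈ 746435.564 → 746436.
At 60 labels/s: frame 746436 → 03:27:20:36.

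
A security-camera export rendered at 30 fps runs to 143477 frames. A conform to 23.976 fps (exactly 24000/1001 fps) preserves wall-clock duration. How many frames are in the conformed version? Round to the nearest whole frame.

Frames at target rate = 143477 × (24000/1001) / (30) = 114781600/1001 ≈ 114666.933.
Nearest whole frame: 114667.

114667 frames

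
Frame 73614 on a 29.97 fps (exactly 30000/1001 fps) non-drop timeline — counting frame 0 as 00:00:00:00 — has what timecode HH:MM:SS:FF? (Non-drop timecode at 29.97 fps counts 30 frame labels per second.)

73614 ÷ 30 = 2453 full seconds, remainder 24 frames.
2453 s = 0 h 40 min 53 s.
Timecode: 00:40:53:24.

00:40:53:24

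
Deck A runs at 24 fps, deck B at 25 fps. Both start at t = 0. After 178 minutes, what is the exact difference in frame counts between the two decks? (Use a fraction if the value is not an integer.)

10680 frames

178 min = 10680 s.
A emits 24 × 10680 = 256320 frames; B emits 25 × 10680 = 267000.
Difference = 10680 frames; B is ahead of A.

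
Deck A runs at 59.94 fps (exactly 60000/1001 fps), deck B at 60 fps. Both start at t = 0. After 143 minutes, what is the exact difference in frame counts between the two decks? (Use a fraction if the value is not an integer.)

143 min = 8580 s.
A emits 60000/1001 × 8580 = 3600000/7 frames; B emits 60 × 8580 = 514800.
Difference = 3600/7 frames (≈ 514.2857); B is ahead of A.

3600/7 frames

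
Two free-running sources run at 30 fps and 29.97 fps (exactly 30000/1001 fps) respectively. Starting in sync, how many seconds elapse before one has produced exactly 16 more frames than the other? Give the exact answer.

The gap grows by |30000/1001 − 30| = 30/1001 frames per second.
Time for a 16-frame gap: 16 ÷ (30/1001) = 8008/15 s.

8008/15 seconds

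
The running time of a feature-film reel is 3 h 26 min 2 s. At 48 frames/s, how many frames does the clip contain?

593376 frames

3 h 26 min 2 s = 12362 s.
Frames = 12362 × 48 = 593376.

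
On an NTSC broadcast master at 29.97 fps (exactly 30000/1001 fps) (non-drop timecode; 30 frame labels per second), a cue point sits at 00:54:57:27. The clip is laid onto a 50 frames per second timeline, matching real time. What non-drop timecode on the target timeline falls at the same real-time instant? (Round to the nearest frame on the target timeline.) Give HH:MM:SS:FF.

Source frame index: (0×3600 + 54×60 + 57) × 30 + 27 = 98937.
Real time: 98937 / (30000/1001) = 33011979/10000 s.
Target frame: (33011979/10000) × (50) = 33011979/200 ≈ 165059.895 → 165060.
At 50 labels/s: frame 165060 → 00:55:01:10.

00:55:01:10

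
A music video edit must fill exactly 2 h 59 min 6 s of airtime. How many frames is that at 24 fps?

257904 frames

2 h 59 min 6 s = 10746 s.
Frames = 10746 × 24 = 257904.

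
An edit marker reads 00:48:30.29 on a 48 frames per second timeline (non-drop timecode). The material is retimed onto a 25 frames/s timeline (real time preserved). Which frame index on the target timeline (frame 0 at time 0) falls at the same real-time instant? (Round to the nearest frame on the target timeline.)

Source frame index: (0×3600 + 48×60 + 30) × 48 + 29 = 139709.
Real time: 139709 / (48) = 139709/48 s.
Target frame: (139709/48) × (25) = 3492725/48 ≈ 72765.104 → 72765.

frame 72765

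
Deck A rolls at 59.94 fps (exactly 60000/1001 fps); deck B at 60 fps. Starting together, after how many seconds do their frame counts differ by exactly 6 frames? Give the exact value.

100.1 seconds

The gap grows by |60 − 60000/1001| = 60/1001 frames per second.
Time for a 6-frame gap: 6 ÷ (60/1001) = 100.1 s.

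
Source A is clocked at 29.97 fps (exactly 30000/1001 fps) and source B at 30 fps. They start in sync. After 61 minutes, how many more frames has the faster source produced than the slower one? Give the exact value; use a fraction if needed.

61 min = 3660 s.
A emits 30000/1001 × 3660 = 109800000/1001 frames; B emits 30 × 3660 = 109800.
Difference = 109800/1001 frames (≈ 109.6903); B is ahead of A.

109800/1001 frames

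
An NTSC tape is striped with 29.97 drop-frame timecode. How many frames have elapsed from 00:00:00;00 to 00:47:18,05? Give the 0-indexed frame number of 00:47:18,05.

85059

As if non-drop at 30 labels/s: (0 × 3600 + 47 × 60 + 18) × 30 + 5 = 85145.
Minute boundaries passed: 47; those not divisible by 10: 47 − 4 = 43; dropped labels = 2 × 43 = 86.
Actual frame index = 85145 − 86 = 85059.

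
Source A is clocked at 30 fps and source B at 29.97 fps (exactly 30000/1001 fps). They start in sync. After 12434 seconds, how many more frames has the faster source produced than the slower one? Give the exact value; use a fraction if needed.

A emits 30 × 12434 = 373020 frames; B emits 30000/1001 × 12434 = 373020000/1001.
Difference = 373020/1001 frames (≈ 372.6474); B is behind A.

373020/1001 frames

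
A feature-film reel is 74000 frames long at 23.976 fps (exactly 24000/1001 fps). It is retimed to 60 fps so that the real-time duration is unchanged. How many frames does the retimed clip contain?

Target frames = source frames × (target rate / source rate) = 74000 × (60)/(24000/1001) = 74000 × 1001/400 = 185185.

185185 frames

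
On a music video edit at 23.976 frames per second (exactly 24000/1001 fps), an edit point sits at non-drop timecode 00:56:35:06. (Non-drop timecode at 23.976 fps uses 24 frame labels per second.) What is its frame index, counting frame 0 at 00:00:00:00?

Total seconds to the label: (0 × 3600 + 56 × 60 + 35) = 3395.
Frame index = 3395 × 24 + 6 = 81486.

81486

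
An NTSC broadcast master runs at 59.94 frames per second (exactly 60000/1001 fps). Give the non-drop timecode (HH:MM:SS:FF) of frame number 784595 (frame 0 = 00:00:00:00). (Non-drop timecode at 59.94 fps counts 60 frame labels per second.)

784595 ÷ 60 = 13076 full seconds, remainder 35 frames.
13076 s = 3 h 37 min 56 s.
Timecode: 03:37:56:35.

03:37:56:35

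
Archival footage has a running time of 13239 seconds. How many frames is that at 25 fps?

330975 frames

Frames = 13239 × 25 = 330975.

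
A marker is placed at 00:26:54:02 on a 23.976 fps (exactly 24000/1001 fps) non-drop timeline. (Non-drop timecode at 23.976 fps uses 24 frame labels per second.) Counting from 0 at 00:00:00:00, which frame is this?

38738

Total seconds to the label: (0 × 3600 + 26 × 60 + 54) = 1614.
Frame index = 1614 × 24 + 2 = 38738.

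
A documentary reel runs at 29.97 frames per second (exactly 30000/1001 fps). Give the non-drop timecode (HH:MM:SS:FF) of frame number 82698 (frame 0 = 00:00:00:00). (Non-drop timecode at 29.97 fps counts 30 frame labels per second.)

82698 ÷ 30 = 2756 full seconds, remainder 18 frames.
2756 s = 0 h 45 min 56 s.
Timecode: 00:45:56:18.

00:45:56:18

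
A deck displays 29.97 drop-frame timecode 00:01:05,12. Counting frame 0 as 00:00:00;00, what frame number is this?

As if non-drop at 30 labels/s: (0 × 3600 + 1 × 60 + 5) × 30 + 12 = 1962.
Minute boundaries passed: 1; those not divisible by 10: 1 − 0 = 1; dropped labels = 2 × 1 = 2.
Actual frame index = 1962 − 2 = 1960.

1960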